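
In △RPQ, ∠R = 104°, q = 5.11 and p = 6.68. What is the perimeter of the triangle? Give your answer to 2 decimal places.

21.13

By the law of cosines, r² = p² + q² − 2·p·q·cos R = 87.25, so r ≈ 9.3408.
Semiperimeter s = (9.3408+6.68+5.11)/2 = 10.565.
Perimeter = 9.3408 + 6.68 + 5.11 = 21.131.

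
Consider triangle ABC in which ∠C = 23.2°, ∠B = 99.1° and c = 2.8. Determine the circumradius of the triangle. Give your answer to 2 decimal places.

The third angle is ∠A = 180° − ∠B − ∠C = 57.70°.
Law of sines: a = c·sin A/sin C ≈ 6.0078.
Law of sines: b = c·sin B/sin C ≈ 7.0182.
Circumradius = c/(2 sin C) ≈ 3.5538.

R ≈ 3.55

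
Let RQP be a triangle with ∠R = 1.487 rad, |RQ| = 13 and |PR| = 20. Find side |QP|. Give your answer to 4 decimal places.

22.9233

By the law of cosines, |QP|² = |PR|² + |RQ|² − 2·|PR|·|RQ|·cos R = 525.48, so |QP| ≈ 22.923.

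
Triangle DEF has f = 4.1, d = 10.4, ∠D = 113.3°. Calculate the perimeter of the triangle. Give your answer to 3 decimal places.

Law of sines: sin F = f·sin D/d ≈ 0.36208.
Since d ≥ f, only the acute value applies: ∠F ≈ 21.23°.
Then ∠E = 180° − ∠D − ∠F ≈ 45.47°.
Law of sines gives e = d·sin E/sin D ≈ 8.0726.
Semiperimeter s = (10.4+8.0726+4.1)/2 = 11.286.
Perimeter = 10.4 + 8.0726 + 4.1 = 22.573.

perimeter ≈ 22.573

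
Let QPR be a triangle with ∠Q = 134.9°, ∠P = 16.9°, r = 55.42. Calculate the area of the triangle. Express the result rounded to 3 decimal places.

area ≈ 669.182

The third angle is ∠R = 180° − ∠Q − ∠P = 28.20°.
Law of sines: q = r·sin Q/sin R ≈ 83.073.
Law of sines: p = r·sin P/sin R ≈ 34.093.
Area = ½·r·q·sin P ≈ 669.18.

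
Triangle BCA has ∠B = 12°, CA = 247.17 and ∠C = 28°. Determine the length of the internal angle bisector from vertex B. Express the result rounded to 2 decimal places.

641.55

The third angle is ∠A = 180° − ∠B − ∠C = 140.00°.
Law of sines: AB = CA·sin C/sin B ≈ 558.12.
Law of sines: BC = CA·sin A/sin B ≈ 764.16.
The bisector from B has length 2·AB·BC·cos(∠B/2)/(AB+BC) ≈ 641.55.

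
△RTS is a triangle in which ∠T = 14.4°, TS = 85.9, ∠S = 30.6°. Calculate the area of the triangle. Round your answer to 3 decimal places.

660.515

The third angle is ∠R = 180° − ∠T − ∠S = 135.00°.
Law of sines: SR = TS·sin T/sin R ≈ 30.211.
Law of sines: RT = TS·sin S/sin R ≈ 61.839.
Area = ½·TS·SR·sin S ≈ 660.51.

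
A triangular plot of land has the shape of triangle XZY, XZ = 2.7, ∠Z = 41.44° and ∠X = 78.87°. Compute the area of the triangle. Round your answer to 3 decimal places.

area ≈ 2.742

The third angle is ∠Y = 180° − ∠X − ∠Z = 59.69°.
Law of sines: ZY = XZ·sin X/sin Y ≈ 3.0687.
Law of sines: YX = XZ·sin Z/sin Y ≈ 2.0699.
Area = ½·XZ·ZY·sin Z ≈ 2.7418.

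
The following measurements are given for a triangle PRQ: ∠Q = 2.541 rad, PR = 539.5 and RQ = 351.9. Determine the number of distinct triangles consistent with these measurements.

1

RQ·sin Q = 351.9·sin(2.541 rad) ≈ 198.9.
Since ∠Q is not acute, a triangle exists only if PR > RQ; here PR > RQ, so there is exactly one triangle.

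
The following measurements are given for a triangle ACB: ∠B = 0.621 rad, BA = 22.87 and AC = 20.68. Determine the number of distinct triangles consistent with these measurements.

2

BA·sin B = 22.87·sin(0.621 rad) ≈ 13.31.
Since BA sin B < AC < BA (13.31 < 20.68 < 22.87), two triangles exist.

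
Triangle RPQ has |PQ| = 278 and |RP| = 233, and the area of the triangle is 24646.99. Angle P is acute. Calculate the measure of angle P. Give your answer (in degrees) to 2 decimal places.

∠P ≈ 49.55°

From area = ½·|RP|·|PQ|·sin P, we get sin P = 2·area/(|RP|·|PQ|) ≈ 0.76101.
Taking the acute solution, ∠P ≈ 49.55°.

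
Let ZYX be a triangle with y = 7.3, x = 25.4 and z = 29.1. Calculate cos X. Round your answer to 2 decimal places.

By the law of cosines, cos X = (z² + y² − x²) / (2·z·y) ≈ 0.60006, so ∠X ≈ 53.13°.

cos X ≈ 0.60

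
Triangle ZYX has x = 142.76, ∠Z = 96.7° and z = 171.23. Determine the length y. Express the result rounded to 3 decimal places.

Law of sines: sin X = x·sin Z/z ≈ 0.82804.
Since z ≥ x, only the acute value applies: ∠X ≈ 55.90°.
Then ∠Y = 180° − ∠Z − ∠X ≈ 27.40°.
Law of sines gives y = z·sin Y/sin Z ≈ 79.348.

79.348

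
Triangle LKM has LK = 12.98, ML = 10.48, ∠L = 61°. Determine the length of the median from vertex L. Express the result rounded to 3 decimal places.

By the law of cosines, KM² = ML² + LK² − 2·ML·LK·cos L = 146.41, so KM ≈ 12.1.
Median from L: ½√(2·ML² + 2·LK² − KM²) ≈ 10.127.

10.127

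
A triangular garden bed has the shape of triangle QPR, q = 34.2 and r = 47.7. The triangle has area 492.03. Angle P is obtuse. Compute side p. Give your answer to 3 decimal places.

From area = ½·r·q·sin P, we get sin P = 2·area/(r·q) ≈ 0.60322.
Taking the obtuse solution, ∠P ≈ 142.90°.
Law of cosines then gives p ≈ 77.763.

77.763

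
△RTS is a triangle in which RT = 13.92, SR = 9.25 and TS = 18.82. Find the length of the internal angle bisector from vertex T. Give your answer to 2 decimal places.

t_T ≈ 15.53

By the law of cosines, cos T = (RT² + TS² − SR²) / (2·RT·TS) ≈ 0.88252, so ∠T ≈ 28.05°.
The bisector from T has length 2·RT·TS·cos(∠T/2)/(RT+TS) ≈ 15.526.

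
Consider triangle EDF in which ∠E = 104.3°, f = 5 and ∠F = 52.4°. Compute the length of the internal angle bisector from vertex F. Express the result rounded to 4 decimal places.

The third angle is ∠D = 180° − ∠F − ∠E = 23.30°.
Law of sines: e = f·sin E/sin F ≈ 6.1153.
Law of sines: d = f·sin D/sin F ≈ 2.4962.
The bisector from F has length 2·e·d·cos(∠F/2)/(e+d) ≈ 3.181.

3.1810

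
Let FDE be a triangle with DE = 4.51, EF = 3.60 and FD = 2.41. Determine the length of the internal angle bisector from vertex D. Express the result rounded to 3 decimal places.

2.816

By the law of cosines, cos D = (FD² + DE² − EF²) / (2·FD·DE) ≈ 0.60668, so ∠D ≈ 0.919 rad.
The bisector from D has length 2·FD·DE·cos(∠D/2)/(FD+DE) ≈ 2.8156.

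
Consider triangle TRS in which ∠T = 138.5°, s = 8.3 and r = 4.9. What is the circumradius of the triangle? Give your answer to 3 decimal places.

By the law of cosines, t² = r² + s² − 2·r·s·cos T = 153.82, so t ≈ 12.402.
Area = ½·r·s·sin T ≈ 13.474.
Circumradius = t/(2 sin T) ≈ 9.3586.

9.359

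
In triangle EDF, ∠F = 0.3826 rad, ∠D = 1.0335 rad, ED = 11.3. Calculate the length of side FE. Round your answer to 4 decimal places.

The third angle is ∠E = π − ∠D − ∠F = 1.7255 rad.
Law of sines: FE = ED·sin D/sin F ≈ 26.003.

26.0030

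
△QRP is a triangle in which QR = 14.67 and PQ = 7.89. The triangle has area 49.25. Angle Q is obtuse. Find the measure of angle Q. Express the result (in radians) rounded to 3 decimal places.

2.124

From area = ½·PQ·QR·sin Q, we get sin Q = 2·area/(PQ·QR) ≈ 0.85100.
Taking the obtuse solution, ∠Q ≈ 2.124 rad.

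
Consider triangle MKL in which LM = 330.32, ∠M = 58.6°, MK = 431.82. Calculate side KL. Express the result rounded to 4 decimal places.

By the law of cosines, KL² = LM² + MK² − 2·LM·MK·cos M = 1.4695e+05, so KL ≈ 383.34.

383.3373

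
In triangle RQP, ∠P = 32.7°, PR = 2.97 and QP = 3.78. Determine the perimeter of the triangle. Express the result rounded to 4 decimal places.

perimeter ≈ 8.8030

By the law of cosines, RQ² = QP² + PR² − 2·QP·PR·cos P = 4.2147, so RQ ≈ 2.053.
Semiperimeter s = (3.78+2.97+2.053)/2 = 4.4015.
Perimeter = 3.78 + 2.97 + 2.053 = 8.803.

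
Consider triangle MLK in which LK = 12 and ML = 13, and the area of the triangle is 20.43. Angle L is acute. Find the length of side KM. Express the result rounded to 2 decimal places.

3.45

From area = ½·ML·LK·sin L, we get sin L = 2·area/(ML·LK) ≈ 0.26192.
Taking the acute solution, ∠L ≈ 15.18°.
Law of cosines then gives KM ≈ 3.4485.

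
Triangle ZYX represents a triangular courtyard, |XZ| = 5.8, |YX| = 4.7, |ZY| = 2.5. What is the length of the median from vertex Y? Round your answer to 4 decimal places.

2.4000

Median from Y: ½√(2·|ZY|² + 2·|YX|² − |XZ|²) ≈ 2.4.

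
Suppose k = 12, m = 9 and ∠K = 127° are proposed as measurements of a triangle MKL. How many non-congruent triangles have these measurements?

1

m·sin K = 9·sin(127°) ≈ 7.188.
Since ∠K is not acute, a triangle exists only if k > m; here k > m, so there is exactly one triangle.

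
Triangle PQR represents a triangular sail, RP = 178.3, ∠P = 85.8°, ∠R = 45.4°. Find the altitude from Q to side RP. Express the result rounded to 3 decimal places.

h_Q ≈ 168.276

The third angle is ∠Q = 180° − ∠R − ∠P = 48.80°.
Law of sines: QR = RP·sin P/sin Q ≈ 236.33.
Law of sines: PQ = RP·sin R/sin Q ≈ 168.73.
Area = ½·RP·QR·sin R ≈ 15002.
The altitude from Q has length 2·area/RP ≈ 168.28.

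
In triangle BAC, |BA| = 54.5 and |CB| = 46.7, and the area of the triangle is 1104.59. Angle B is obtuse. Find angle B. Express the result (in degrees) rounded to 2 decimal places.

119.77

From area = ½·|CB|·|BA|·sin B, we get sin B = 2·area/(|CB|·|BA|) ≈ 0.86800.
Taking the obtuse solution, ∠B ≈ 119.77°.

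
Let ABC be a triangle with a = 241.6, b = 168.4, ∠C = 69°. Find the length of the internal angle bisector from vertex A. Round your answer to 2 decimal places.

By the law of cosines, c² = a² + b² − 2·a·b·cos C = 57568, so c ≈ 239.93.
Law of cosines again: cos A = (b² + c² − a²)/(2·b·c) ≈ 0.34100, so ∠A ≈ 70.06°.
The bisector from A has length 2·b·c·cos(∠A/2)/(b+c) ≈ 162.05.

t_A ≈ 162.05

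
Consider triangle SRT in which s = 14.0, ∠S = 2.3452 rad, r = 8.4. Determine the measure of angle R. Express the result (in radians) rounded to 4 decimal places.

Law of sines: sin R = r·sin S/s ≈ 0.42890.
Since s ≥ r, only the acute value applies: ∠R ≈ 0.4433 rad.
Then ∠T = π − ∠S − ∠R ≈ 0.3531 rad.

∠R ≈ 0.4433 rad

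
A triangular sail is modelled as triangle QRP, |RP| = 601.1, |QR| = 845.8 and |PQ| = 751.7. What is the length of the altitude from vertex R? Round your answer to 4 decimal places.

Semiperimeter s = (601.1 + 751.7 + 845.8)/2 = 1099.3.
Heron's formula: area = √(1099.3·498.2·347.6·253.5) ≈ 2.1968e+05.
The altitude from R has length 2·area/|PQ| ≈ 584.49.

584.4862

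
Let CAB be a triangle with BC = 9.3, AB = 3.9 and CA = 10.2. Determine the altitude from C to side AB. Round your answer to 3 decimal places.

Semiperimeter s = (3.9 + 9.3 + 10.2)/2 = 11.7.
Heron's formula: area = √(11.7·7.8·2.4·1.5) ≈ 18.126.
The altitude from C has length 2·area/AB ≈ 9.2952.

h_C ≈ 9.295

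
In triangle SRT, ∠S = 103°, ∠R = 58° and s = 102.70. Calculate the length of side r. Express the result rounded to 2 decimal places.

89.39

The third angle is ∠T = 180° − ∠S − ∠R = 19.00°.
Law of sines: r = s·sin R/sin S ≈ 89.385.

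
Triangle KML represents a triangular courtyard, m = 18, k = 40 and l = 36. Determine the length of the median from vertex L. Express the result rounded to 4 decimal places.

m_L ≈ 25.2587

Median from L: ½√(2·k² + 2·m² − l²) ≈ 25.259.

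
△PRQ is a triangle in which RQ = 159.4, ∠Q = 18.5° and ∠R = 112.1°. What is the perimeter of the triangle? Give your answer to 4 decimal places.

420.5280

The third angle is ∠P = 180° − ∠R − ∠Q = 49.40°.
Law of sines: QP = RQ·sin R/sin P ≈ 194.51.
Law of sines: PR = RQ·sin Q/sin P ≈ 66.614.
Semiperimeter s = (159.4+194.51+66.614)/2 = 210.26.
Perimeter = 159.4 + 194.51 + 66.614 = 420.53.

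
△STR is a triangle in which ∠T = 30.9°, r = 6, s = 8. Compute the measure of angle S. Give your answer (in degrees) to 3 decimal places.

By the law of cosines, t² = r² + s² − 2·r·s·cos T = 17.626, so t ≈ 4.1983.
Law of cosines again: cos S = (t² + r² − s²)/(2·t·r) ≈ -0.20592, so ∠S ≈ 101.88°.

101.883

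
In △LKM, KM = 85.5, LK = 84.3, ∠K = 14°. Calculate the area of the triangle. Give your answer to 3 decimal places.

Area = ½·LK·KM·sin K ≈ 871.84.

area ≈ 871.844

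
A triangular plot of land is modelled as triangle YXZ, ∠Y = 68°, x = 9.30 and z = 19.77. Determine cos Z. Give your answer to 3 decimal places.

By the law of cosines, y² = x² + z² − 2·x·z·cos Y = 339.59, so y ≈ 18.428.
Law of cosines again: cos Z = (y² + x² − z²)/(2·y·x) ≈ 0.10278, so ∠Z ≈ 84.10°.

0.103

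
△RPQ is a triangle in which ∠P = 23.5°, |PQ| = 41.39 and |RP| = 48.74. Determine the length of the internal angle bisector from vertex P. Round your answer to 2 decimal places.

t_P ≈ 43.83

By the law of cosines, |QR|² = |RP|² + |PQ|² − 2·|RP|·|PQ|·cos P = 388.66, so |QR| ≈ 19.714.
The bisector from P has length 2·|RP|·|PQ|·cos(∠P/2)/(|RP|+|PQ|) ≈ 43.827.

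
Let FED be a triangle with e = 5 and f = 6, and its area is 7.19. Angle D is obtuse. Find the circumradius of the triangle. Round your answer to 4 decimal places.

11.1207

From area = ½·f·e·sin D, we get sin D = 2·area/(f·e) ≈ 0.47933.
Taking the obtuse solution, ∠D ≈ 151.36°.
Law of cosines then gives d ≈ 10.661.
Circumradius = d/(2 sin D) ≈ 11.121.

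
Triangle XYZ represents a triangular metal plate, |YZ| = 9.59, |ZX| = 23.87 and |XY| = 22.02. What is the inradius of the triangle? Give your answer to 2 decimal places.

Semiperimeter s = (9.59 + 23.87 + 22.02)/2 = 27.74.
Heron's formula: area = √(27.74·18.15·3.87·5.72) ≈ 105.57.
Inradius = area/s = 105.57/27.74 ≈ 3.8057.

r ≈ 3.81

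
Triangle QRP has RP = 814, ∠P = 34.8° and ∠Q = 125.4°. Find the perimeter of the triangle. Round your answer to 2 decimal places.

perimeter ≈ 1722.19

The third angle is ∠R = 180° − ∠P − ∠Q = 19.80°.
Law of sines: PQ = RP·sin R/sin Q ≈ 338.27.
Law of sines: QR = RP·sin P/sin Q ≈ 569.92.
Semiperimeter s = (814+338.27+569.92)/2 = 861.1.
Perimeter = 814 + 338.27 + 569.92 = 1722.2.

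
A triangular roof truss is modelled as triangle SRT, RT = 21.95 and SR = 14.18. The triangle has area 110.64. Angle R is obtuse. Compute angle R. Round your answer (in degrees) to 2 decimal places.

134.69

From area = ½·SR·RT·sin R, we get sin R = 2·area/(SR·RT) ≈ 0.71094.
Taking the obtuse solution, ∠R ≈ 134.69°.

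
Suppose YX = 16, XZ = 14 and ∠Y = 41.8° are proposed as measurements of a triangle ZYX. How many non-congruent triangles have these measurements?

YX·sin Y = 16·sin(41.8°) ≈ 10.66.
Since YX sin Y < XZ < YX (10.66 < 14 < 16), two triangles exist.

2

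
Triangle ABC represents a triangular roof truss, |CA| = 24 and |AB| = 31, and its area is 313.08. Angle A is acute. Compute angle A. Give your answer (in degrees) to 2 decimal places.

From area = ½·|CA|·|AB|·sin A, we get sin A = 2·area/(|CA|·|AB|) ≈ 0.84161.
Taking the acute solution, ∠A ≈ 57.31°.

∠A ≈ 57.31°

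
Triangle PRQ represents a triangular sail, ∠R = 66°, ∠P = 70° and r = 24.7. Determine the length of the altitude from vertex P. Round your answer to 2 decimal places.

h_P ≈ 17.16

The third angle is ∠Q = 180° − ∠P − ∠R = 44.00°.
Law of sines: p = r·sin P/sin R ≈ 25.407.
Law of sines: q = r·sin Q/sin R ≈ 18.782.
Area = ½·r·p·sin Q ≈ 217.97.
The altitude from P has length 2·area/p ≈ 17.158.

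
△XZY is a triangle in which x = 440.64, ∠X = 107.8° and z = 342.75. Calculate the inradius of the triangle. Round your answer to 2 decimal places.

Law of sines: sin Z = z·sin X/x ≈ 0.74061.
Since x ≥ z, only the acute value applies: ∠Z ≈ 47.78°.
Then ∠Y = 180° − ∠X − ∠Z ≈ 24.42°.
Law of sines gives y = x·sin Y/sin X ≈ 191.3.
Area = ½·x·z·sin Y ≈ 31215.
Semiperimeter s = (440.64+342.75+191.3)/2 = 487.35.
Inradius = area/s = 31215/487.35 ≈ 64.052.

64.05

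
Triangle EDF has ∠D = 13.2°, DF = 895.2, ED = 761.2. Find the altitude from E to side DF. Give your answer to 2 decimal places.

By the law of cosines, FE² = ED² + DF² − 2·ED·DF·cos D = 53964, so FE ≈ 232.3.
Area = ½·ED·DF·sin D ≈ 77802.
The altitude from E has length 2·area/DF ≈ 173.82.

h_E ≈ 173.82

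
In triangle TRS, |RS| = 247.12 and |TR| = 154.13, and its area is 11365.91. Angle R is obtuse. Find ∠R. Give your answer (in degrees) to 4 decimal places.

From area = ½·|TR|·|RS|·sin R, we get sin R = 2·area/(|TR|·|RS|) ≈ 0.59681.
Taking the obtuse solution, ∠R ≈ 143.36°.

∠R ≈ 143.3579°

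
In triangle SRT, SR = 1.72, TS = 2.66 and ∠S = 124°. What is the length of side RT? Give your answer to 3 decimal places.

By the law of cosines, RT² = TS² + SR² − 2·TS·SR·cos S = 15.151, so RT ≈ 3.8924.

3.892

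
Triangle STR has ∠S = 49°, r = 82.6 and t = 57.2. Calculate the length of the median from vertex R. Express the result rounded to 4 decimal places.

By the law of cosines, s² = t² + r² − 2·t·r·cos S = 3895.2, so s ≈ 62.412.
Median from R: ½√(2·s² + 2·t² − r²) ≈ 43.334.

m_R ≈ 43.3340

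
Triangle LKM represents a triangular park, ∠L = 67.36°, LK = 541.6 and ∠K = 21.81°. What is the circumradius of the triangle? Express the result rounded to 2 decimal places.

R ≈ 270.83

The third angle is ∠M = 180° − ∠L − ∠K = 90.83°.
Law of sines: KM = LK·sin L/sin M ≈ 499.92.
Law of sines: ML = LK·sin K/sin M ≈ 201.24.
Circumradius = LK/(2 sin M) ≈ 270.83.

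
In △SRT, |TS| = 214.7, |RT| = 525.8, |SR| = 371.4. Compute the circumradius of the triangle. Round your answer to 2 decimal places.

By the law of cosines, cos S = (|TS|² + |SR|² − |RT|²) / (2·|TS|·|SR|) ≈ -0.57958, so ∠S ≈ 125.42°.
Circumradius = |RT|/(2 sin S) ≈ 322.61.

322.61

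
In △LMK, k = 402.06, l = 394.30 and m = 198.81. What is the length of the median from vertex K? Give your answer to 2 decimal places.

Median from K: ½√(2·l² + 2·m² − k²) ≈ 238.93.

m_K ≈ 238.93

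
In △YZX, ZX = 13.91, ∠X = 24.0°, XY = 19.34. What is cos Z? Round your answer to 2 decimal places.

By the law of cosines, YZ² = ZX² + XY² − 2·ZX·XY·cos X = 76.001, so YZ ≈ 8.7178.
Law of cosines again: cos Z = (YZ² + ZX² − XY²)/(2·YZ·ZX) ≈ -0.43107, so ∠Z ≈ 115.54°.

cos Z ≈ -0.43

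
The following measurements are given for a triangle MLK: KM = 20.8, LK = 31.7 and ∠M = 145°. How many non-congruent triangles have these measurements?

KM·sin M = 20.8·sin(145°) ≈ 11.93.
Since ∠M is not acute, a triangle exists only if LK > KM; here LK > KM, so there is exactly one triangle.

1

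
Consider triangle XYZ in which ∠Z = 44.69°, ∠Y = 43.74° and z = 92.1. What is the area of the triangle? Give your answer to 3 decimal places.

The third angle is ∠X = 180° − ∠Y − ∠Z = 91.57°.
Law of sines: x = z·sin X/sin Z ≈ 130.91.
Law of sines: y = z·sin Y/sin Z ≈ 90.544.
Area = ½·z·x·sin Y ≈ 4168.

area ≈ 4167.973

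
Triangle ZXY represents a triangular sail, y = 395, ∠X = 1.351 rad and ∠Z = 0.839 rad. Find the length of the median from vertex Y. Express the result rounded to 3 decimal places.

m_Y ≈ 371.690

The third angle is ∠Y = π − ∠Z − ∠X = 0.952 rad.
Law of sines: z = y·sin Z/sin Y ≈ 360.87.
Law of sines: x = y·sin X/sin Y ≈ 473.39.
Median from Y: ½√(2·z² + 2·x² − y²) ≈ 371.69.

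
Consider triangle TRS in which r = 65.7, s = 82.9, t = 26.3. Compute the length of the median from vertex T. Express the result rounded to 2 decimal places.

m_T ≈ 73.63

Median from T: ½√(2·r² + 2·s² − t²) ≈ 73.631.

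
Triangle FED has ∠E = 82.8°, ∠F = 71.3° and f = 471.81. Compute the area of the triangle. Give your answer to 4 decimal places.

area ≈ 50921.8506

The third angle is ∠D = 180° − ∠F − ∠E = 25.90°.
Law of sines: e = f·sin E/sin F ≈ 494.18.
Law of sines: d = f·sin D/sin F ≈ 217.57.
Area = ½·f·e·sin D ≈ 50922.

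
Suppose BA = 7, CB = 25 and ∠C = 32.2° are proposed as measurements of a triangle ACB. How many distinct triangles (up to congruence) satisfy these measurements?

CB·sin C = 25·sin(32.2°) ≈ 13.32.
Since BA = 7 < 13.32 = CB sin C, no triangle exists.

0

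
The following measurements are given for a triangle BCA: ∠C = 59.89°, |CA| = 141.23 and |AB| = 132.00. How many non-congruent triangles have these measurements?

2

|CA|·sin C = 141.23·sin(59.89°) ≈ 122.2.
Since |CA| sin C < |AB| < |CA| (122.2 < 132.00 < 141.23), two triangles exist.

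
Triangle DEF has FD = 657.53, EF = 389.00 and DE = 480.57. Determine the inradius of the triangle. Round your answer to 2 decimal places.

r ≈ 121.31

Semiperimeter s = (389 + 657.53 + 480.57)/2 = 763.55.
Heron's formula: area = √(763.55·374.55·106.02·282.98) ≈ 92629.
Inradius = area/s = 92629/763.55 ≈ 121.31.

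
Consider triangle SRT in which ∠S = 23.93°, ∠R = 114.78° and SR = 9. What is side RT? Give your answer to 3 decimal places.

5.532

The third angle is ∠T = 180° − ∠S − ∠R = 41.29°.
Law of sines: RT = SR·sin S/sin T ≈ 5.5323.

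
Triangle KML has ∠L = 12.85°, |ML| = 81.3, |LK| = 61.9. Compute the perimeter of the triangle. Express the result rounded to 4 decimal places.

By the law of cosines, |KM|² = |ML|² + |LK|² − 2·|ML|·|LK|·cos L = 628.43, so |KM| ≈ 25.069.
Semiperimeter s = (81.3+61.9+25.069)/2 = 84.134.
Perimeter = 81.3 + 61.9 + 25.069 = 168.27.

perimeter ≈ 168.2685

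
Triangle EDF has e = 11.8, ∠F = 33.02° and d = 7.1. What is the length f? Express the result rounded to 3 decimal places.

By the law of cosines, f² = e² + d² − 2·e·d·cos F = 49.154, so f ≈ 7.011.

7.011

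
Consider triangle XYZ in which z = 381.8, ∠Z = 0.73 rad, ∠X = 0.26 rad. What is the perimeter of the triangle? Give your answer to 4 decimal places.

The third angle is ∠Y = π − ∠Z − ∠X = 2.152 rad.
Law of sines: x = z·sin X/sin Z ≈ 147.19.
Law of sines: y = z·sin Y/sin Z ≈ 478.65.
Semiperimeter s = (147.19+478.65+381.8)/2 = 503.82.
Perimeter = 147.19 + 478.65 + 381.8 = 1007.6.

perimeter ≈ 1007.6316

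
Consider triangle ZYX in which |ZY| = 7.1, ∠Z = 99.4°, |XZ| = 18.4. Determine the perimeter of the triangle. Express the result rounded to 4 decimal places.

perimeter ≈ 46.2760

By the law of cosines, |YX|² = |XZ|² + |ZY|² − 2·|XZ|·|ZY|·cos Z = 431.64, so |YX| ≈ 20.776.
Semiperimeter s = (20.776+18.4+7.1)/2 = 23.138.
Perimeter = 20.776 + 18.4 + 7.1 = 46.276.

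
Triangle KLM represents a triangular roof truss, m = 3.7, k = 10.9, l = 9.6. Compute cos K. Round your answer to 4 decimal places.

By the law of cosines, cos K = (l² + m² − k²) / (2·l·m) ≈ -0.18243, so ∠K ≈ 100.51°.

cos K ≈ -0.1824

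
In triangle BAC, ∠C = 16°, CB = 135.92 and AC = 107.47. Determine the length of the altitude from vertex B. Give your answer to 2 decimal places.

h_B ≈ 37.46

By the law of cosines, BA² = AC² + CB² − 2·AC·CB·cos C = 1941.1, so BA ≈ 44.058.
Area = ½·AC·CB·sin C ≈ 2013.2.
The altitude from B has length 2·area/AC ≈ 37.465.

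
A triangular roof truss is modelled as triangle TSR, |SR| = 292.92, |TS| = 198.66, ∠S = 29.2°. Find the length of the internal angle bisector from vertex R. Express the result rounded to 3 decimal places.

By the law of cosines, |RT|² = |TS|² + |SR|² − 2·|TS|·|SR|·cos S = 23675, so |RT| ≈ 153.87.
Law of cosines again: cos R = (|SR|² + |RT|² − |TS|²)/(2·|SR|·|RT|) ≈ 0.77669, so ∠R ≈ 39.04°.
The bisector from R has length 2·|SR|·|RT|·cos(∠R/2)/(|SR|+|RT|) ≈ 190.16.

t_R ≈ 190.157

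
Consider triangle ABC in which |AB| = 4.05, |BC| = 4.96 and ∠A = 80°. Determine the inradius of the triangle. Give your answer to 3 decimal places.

r ≈ 1.150

Law of sines: sin C = |AB|·sin A/|BC| ≈ 0.80413.
Since |BC| ≥ |AB|, only the acute value applies: ∠C ≈ 53.53°.
Then ∠B = 180° − ∠A − ∠C ≈ 46.47°.
Law of sines gives |CA| = |BC|·sin B/sin A ≈ 3.6518.
Area = ½·|BC|·|AB|·sin B ≈ 7.2825.
Semiperimeter s = (4.96+3.6518+4.05)/2 = 6.3309.
Inradius = area/s = 7.2825/6.3309 ≈ 1.1503.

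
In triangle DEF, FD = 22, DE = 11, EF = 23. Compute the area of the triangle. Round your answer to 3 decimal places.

119.499

Semiperimeter s = (23 + 22 + 11)/2 = 28.
Heron's formula: area = √(28·5·6·17) ≈ 119.5.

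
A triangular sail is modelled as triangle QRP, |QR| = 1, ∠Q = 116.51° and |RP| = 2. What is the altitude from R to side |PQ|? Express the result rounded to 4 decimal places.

h_R ≈ 0.8949

Law of sines: sin P = |QR|·sin Q/|RP| ≈ 0.44743.
Since |RP| ≥ |QR|, only the acute value applies: ∠P ≈ 26.58°.
Then ∠R = 180° − ∠Q − ∠P ≈ 36.91°.
Law of sines gives |PQ| = |RP|·sin R/sin Q ≈ 1.3423.
Area = ½·|RP|·|QR|·sin R ≈ 0.60058.
The altitude from R has length 2·area/|PQ| ≈ 0.89486.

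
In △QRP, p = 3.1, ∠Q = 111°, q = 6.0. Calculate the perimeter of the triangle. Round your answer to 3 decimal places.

perimeter ≈ 13.245

Law of sines: sin P = p·sin Q/q ≈ 0.48235.
Since q ≥ p, only the acute value applies: ∠P ≈ 28.84°.
Then ∠R = 180° − ∠Q − ∠P ≈ 40.16°.
Law of sines gives r = q·sin R/sin Q ≈ 4.1449.
Semiperimeter s = (6+4.1449+3.1)/2 = 6.6225.
Perimeter = 6 + 4.1449 + 3.1 = 13.245.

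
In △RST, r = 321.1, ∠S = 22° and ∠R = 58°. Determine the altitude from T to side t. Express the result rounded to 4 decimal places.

The third angle is ∠T = 180° − ∠R − ∠S = 100.00°.
Law of sines: s = r·sin S/sin R ≈ 141.84.
Law of sines: t = r·sin T/sin R ≈ 372.88.
Area = ½·r·s·sin T ≈ 22426.
The altitude from T has length 2·area/t ≈ 120.29.

h_T ≈ 120.2862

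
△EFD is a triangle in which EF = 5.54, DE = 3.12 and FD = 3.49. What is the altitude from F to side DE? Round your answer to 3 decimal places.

Semiperimeter s = (3.49 + 3.12 + 5.54)/2 = 6.075.
Heron's formula: area = √(6.075·2.585·2.955·0.535) ≈ 4.9826.
The altitude from F has length 2·area/DE ≈ 3.194.

h_F ≈ 3.194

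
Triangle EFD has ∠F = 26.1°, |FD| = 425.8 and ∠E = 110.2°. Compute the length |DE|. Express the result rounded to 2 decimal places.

The third angle is ∠D = 180° − ∠E − ∠F = 43.70°.
Law of sines: |DE| = |FD|·sin F/sin E ≈ 199.6.

199.60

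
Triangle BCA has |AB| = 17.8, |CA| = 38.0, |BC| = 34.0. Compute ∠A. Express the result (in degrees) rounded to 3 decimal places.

By the law of cosines, cos A = (|CA|² + |AB|² − |BC|²) / (2·|CA|·|AB|) ≈ 0.44710, so ∠A ≈ 63.44°.

∠A ≈ 63.442°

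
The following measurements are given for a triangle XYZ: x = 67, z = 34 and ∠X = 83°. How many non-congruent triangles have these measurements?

z·sin X = 34·sin(83°) ≈ 33.75.
Since x ≥ z, exactly one triangle exists.

1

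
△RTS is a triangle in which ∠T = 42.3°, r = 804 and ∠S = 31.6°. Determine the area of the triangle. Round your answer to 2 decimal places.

The third angle is ∠R = 180° − ∠T − ∠S = 106.10°.
Law of sines: t = r·sin T/sin R ≈ 563.19.
Law of sines: s = r·sin S/sin R ≈ 438.48.
Area = ½·r·t·sin S ≈ 1.1863e+05.

118631.84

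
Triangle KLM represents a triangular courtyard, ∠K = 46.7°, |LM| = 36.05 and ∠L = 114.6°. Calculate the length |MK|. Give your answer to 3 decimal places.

The third angle is ∠M = 180° − ∠K − ∠L = 18.70°.
Law of sines: |MK| = |LM|·sin L/sin K ≈ 45.039.

45.039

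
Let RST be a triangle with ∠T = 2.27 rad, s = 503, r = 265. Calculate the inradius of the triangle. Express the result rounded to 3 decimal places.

By the law of cosines, t² = r² + s² − 2·r·s·cos T = 4.9481e+05, so t ≈ 703.43.
Area = ½·r·s·sin T ≈ 51009.
Semiperimeter p = (265+503+703.43)/2 = 735.71.
Inradius = area/p = 51009/735.71 ≈ 69.333.

69.333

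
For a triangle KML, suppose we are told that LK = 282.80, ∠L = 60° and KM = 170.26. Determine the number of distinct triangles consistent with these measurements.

LK·sin L = 282.80·sin(60°) ≈ 244.9.
Since KM = 170.26 < 244.9 = LK sin L, no triangle exists.

0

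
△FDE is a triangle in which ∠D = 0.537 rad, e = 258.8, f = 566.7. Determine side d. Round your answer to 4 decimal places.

By the law of cosines, d² = e² + f² − 2·e·f·cos D = 1.3609e+05, so d ≈ 368.9.

368.9018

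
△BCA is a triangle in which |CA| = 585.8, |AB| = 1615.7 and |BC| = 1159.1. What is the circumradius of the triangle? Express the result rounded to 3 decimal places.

By the law of cosines, cos B = (|AB|² + |BC|² − |CA|²) / (2·|AB|·|BC|) ≈ 0.96404, so ∠B ≈ 0.269 rad.
Circumradius = |CA|/(2 sin B) ≈ 1102.2.

R ≈ 1102.177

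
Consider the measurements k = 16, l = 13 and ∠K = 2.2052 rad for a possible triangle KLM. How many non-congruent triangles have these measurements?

1

l·sin K = 13·sin(2.2052 rad) ≈ 10.47.
Since ∠K is not acute, a triangle exists only if k > l; here k > l, so there is exactly one triangle.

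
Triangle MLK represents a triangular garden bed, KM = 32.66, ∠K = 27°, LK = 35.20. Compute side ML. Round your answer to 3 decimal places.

By the law of cosines, ML² = LK² + KM² − 2·LK·KM·cos K = 257.06, so ML ≈ 16.033.

16.033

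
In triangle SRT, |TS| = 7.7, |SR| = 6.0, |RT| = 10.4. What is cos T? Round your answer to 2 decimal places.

cos T ≈ 0.82

By the law of cosines, cos T = (|RT|² + |TS|² − |SR|²) / (2·|RT|·|TS|) ≈ 0.82074, so ∠T ≈ 34.84°.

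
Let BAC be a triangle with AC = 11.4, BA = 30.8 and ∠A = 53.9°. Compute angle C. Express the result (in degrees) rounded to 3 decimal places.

By the law of cosines, CB² = BA² + AC² − 2·BA·AC·cos A = 664.84, so CB ≈ 25.785.
Law of cosines again: cos C = (AC² + CB² − BA²)/(2·AC·CB) ≈ -0.26168, so ∠C ≈ 105.17°.

∠C ≈ 105.170°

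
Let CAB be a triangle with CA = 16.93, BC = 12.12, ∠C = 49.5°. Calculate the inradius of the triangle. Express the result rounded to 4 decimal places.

r ≈ 3.7174

By the law of cosines, AB² = BC² + CA² − 2·BC·CA·cos C = 167, so AB ≈ 12.923.
Area = ½·BC·CA·sin C ≈ 78.014.
Semiperimeter s = (12.923+12.12+16.93)/2 = 20.986.
Inradius = area/s = 78.014/20.986 ≈ 3.7174.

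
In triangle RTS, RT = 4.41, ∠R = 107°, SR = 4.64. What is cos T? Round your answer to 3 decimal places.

0.793

By the law of cosines, TS² = SR² + RT² − 2·SR·RT·cos R = 52.943, so TS ≈ 7.2762.
Law of cosines again: cos T = (RT² + TS² − SR²)/(2·RT·TS) ≈ 0.79253, so ∠T ≈ 37.58°.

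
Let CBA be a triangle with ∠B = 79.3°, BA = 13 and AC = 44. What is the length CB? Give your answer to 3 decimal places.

Law of sines: sin C = BA·sin B/AC ≈ 0.29032.
Since AC ≥ BA, only the acute value applies: ∠C ≈ 16.88°.
Then ∠A = 180° − ∠B − ∠C ≈ 83.82°.
Law of sines gives CB = AC·sin A/sin B ≈ 44.519.

44.519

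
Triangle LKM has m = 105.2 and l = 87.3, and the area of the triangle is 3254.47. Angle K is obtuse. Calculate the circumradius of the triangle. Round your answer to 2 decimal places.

R ≈ 125.50

From area = ½·m·l·sin K, we get sin K = 2·area/(m·l) ≈ 0.70873.
Taking the obtuse solution, ∠K ≈ 134.87°.
Law of cosines then gives k ≈ 177.89.
Circumradius = k/(2 sin K) ≈ 125.5.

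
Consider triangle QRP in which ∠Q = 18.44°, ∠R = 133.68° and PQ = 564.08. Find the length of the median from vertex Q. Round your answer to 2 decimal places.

m_Q ≈ 458.68

The third angle is ∠P = 180° − ∠Q − ∠R = 27.88°.
Law of sines: RP = PQ·sin Q/sin R ≈ 246.71.
Law of sines: QR = PQ·sin P/sin R ≈ 364.73.
Median from Q: ½√(2·PQ² + 2·QR² − RP²) ≈ 458.68.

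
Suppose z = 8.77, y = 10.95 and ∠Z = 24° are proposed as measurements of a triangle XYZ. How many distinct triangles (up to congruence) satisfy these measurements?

2

y·sin Z = 10.95·sin(24°) ≈ 4.454.
Since y sin Z < z < y (4.454 < 8.77 < 10.95), two triangles exist.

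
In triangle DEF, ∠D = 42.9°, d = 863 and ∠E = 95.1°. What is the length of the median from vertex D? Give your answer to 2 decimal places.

985.34

The third angle is ∠F = 180° − ∠D − ∠E = 42.00°.
Law of sines: e = d·sin E/sin D ≈ 1262.8.
Law of sines: f = d·sin F/sin D ≈ 848.31.
Median from D: ½√(2·e² + 2·f² − d²) ≈ 985.34.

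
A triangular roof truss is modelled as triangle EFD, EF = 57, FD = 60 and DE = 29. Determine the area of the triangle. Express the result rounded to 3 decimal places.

Semiperimeter s = (60 + 29 + 57)/2 = 73.
Heron's formula: area = √(73·13·44·16) ≈ 817.37.

817.371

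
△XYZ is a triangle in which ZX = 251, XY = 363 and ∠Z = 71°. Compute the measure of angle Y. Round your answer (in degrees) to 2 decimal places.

40.83

Law of sines: sin Y = ZX·sin Z/XY ≈ 0.65379.
Since XY ≥ ZX, only the acute value applies: ∠Y ≈ 40.83°.
Then ∠X = 180° − ∠Z − ∠Y ≈ 68.17°.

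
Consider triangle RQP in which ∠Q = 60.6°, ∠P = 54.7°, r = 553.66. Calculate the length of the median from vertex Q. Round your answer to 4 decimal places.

m_Q ≈ 454.9803

The third angle is ∠R = 180° − ∠Q − ∠P = 64.70°.
Law of sines: q = r·sin Q/sin R ≈ 533.53.
Law of sines: p = r·sin P/sin R ≈ 499.8.
Median from Q: ½√(2·p² + 2·r² − q²) ≈ 454.98.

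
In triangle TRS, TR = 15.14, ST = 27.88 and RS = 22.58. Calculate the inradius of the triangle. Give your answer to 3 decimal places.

Semiperimeter s = (22.58 + 27.88 + 15.14)/2 = 32.8.
Heron's formula: area = √(32.8·10.22·4.92·17.66) ≈ 170.66.
Inradius = area/s = 170.66/32.8 ≈ 5.2032.

r ≈ 5.203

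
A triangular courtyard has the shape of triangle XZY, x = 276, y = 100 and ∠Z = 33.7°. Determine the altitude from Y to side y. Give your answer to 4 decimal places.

153.1371

By the law of cosines, z² = y² + x² − 2·y·x·cos Z = 40252, so z ≈ 200.63.
Area = ½·y·x·sin Z ≈ 7656.9.
The altitude from Y has length 2·area/y ≈ 153.14.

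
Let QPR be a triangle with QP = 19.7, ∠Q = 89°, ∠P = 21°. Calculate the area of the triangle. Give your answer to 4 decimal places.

The third angle is ∠R = 180° − ∠Q − ∠P = 70.00°.
Law of sines: PR = QP·sin Q/sin R ≈ 20.961.
Law of sines: RQ = QP·sin P/sin R ≈ 7.5129.
Area = ½·QP·PR·sin P ≈ 73.991.

73.9911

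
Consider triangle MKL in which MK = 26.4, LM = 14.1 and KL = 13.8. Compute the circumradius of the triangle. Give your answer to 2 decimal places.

R ≈ 21.56

By the law of cosines, cos M = (LM² + MK² − KL²) / (2·LM·MK) ≈ 0.94741, so ∠M ≈ 0.326 rad.
Circumradius = KL/(2 sin M) ≈ 21.562.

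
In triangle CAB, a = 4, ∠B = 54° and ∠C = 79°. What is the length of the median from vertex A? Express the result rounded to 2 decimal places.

m_A ≈ 4.49

The third angle is ∠A = 180° − ∠B − ∠C = 47.00°.
Law of sines: c = a·sin C/sin A ≈ 5.3688.
Law of sines: b = a·sin B/sin A ≈ 4.4248.
Median from A: ½√(2·b² + 2·c² − a²) ≈ 4.4946.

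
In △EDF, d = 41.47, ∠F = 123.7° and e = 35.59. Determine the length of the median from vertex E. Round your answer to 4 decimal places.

By the law of cosines, f² = e² + d² − 2·e·d·cos F = 4624.2, so f ≈ 68.002.
Median from E: ½√(2·d² + 2·f² − e²) ≈ 53.435.

m_E ≈ 53.4353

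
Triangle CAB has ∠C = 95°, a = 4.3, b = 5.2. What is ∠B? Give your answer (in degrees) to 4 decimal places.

47.4614

By the law of cosines, c² = a² + b² − 2·a·b·cos C = 49.428, so c ≈ 7.0305.
Law of cosines again: cos B = (c² + a² − b²)/(2·c·a) ≈ 0.67609, so ∠B ≈ 47.46°.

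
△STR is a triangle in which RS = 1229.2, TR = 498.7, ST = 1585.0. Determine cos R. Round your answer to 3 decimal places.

By the law of cosines, cos R = (TR² + RS² − ST²) / (2·TR·RS) ≈ -0.61386, so ∠R ≈ 127.87°.

cos R ≈ -0.614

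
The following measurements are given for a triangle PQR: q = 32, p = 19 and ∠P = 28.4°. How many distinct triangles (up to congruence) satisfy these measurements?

2

q·sin P = 32·sin(28.4°) ≈ 15.22.
Since q sin P < p < q (15.22 < 19 < 32), two triangles exist.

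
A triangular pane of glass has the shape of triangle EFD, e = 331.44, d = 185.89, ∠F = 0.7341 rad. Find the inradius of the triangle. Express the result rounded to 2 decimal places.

55.23

By the law of cosines, f² = d² + e² − 2·d·e·cos F = 52923, so f ≈ 230.05.
Area = ½·d·e·sin F ≈ 20637.
Semiperimeter s = (331.44+230.05+185.89)/2 = 373.69.
Inradius = area/s = 20637/373.69 ≈ 55.226.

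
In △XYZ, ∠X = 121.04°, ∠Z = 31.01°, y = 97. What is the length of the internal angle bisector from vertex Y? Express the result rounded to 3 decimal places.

The third angle is ∠Y = 180° − ∠Z − ∠X = 27.95°.
Law of sines: x = y·sin X/sin Y ≈ 177.32.
Law of sines: z = y·sin Z/sin Y ≈ 106.62.
The bisector from Y has length 2·z·x·cos(∠Y/2)/(z+x) ≈ 129.23.

t_Y ≈ 129.227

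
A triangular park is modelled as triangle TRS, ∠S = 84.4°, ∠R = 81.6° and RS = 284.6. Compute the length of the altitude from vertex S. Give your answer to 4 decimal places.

The third angle is ∠T = 180° − ∠R − ∠S = 14.00°.
Law of sines: ST = RS·sin R/sin T ≈ 1163.8.
Law of sines: TR = RS·sin S/sin T ≈ 1170.8.
Area = ½·RS·ST·sin S ≈ 1.6482e+05.
The altitude from S has length 2·area/TR ≈ 281.55.

h_S ≈ 281.5469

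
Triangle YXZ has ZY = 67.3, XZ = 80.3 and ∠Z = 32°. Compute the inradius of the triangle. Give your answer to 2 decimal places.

By the law of cosines, YX² = XZ² + ZY² − 2·XZ·ZY·cos Z = 1811.4, so YX ≈ 42.56.
Area = ½·XZ·ZY·sin Z ≈ 1431.9.
Semiperimeter s = (80.3+67.3+42.56)/2 = 95.08.
Inradius = area/s = 1431.9/95.08 ≈ 15.06.

15.06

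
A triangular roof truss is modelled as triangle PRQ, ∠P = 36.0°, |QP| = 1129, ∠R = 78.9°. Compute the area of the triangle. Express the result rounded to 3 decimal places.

area ≈ 346263.236

The third angle is ∠Q = 180° − ∠P − ∠R = 65.10°.
Law of sines: |RQ| = |QP|·sin P/sin R ≈ 676.26.
Law of sines: |PR| = |QP|·sin Q/sin R ≈ 1043.6.
Area = ½·|QP|·|RQ|·sin Q ≈ 3.4626e+05.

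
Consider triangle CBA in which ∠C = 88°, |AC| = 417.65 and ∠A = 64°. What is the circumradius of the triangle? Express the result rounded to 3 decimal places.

The third angle is ∠B = 180° − ∠A − ∠C = 28.00°.
Law of sines: |BA| = |AC|·sin C/sin B ≈ 889.08.
Law of sines: |CB| = |AC|·sin A/sin B ≈ 799.58.
Circumradius = |AC|/(2 sin B) ≈ 444.81.

444.809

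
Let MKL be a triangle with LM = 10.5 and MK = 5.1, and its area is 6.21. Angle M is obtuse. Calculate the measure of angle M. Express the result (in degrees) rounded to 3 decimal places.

∠M ≈ 166.589°

From area = ½·LM·MK·sin M, we get sin M = 2·area/(LM·MK) ≈ 0.23193.
Taking the obtuse solution, ∠M ≈ 166.59°.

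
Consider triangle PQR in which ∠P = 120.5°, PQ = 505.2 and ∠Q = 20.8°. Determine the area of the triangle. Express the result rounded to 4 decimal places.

area ≈ 62449.3129

The third angle is ∠R = 180° − ∠P − ∠Q = 38.70°.
Law of sines: QR = PQ·sin P/sin R ≈ 696.2.
Law of sines: RP = PQ·sin Q/sin R ≈ 286.93.
Area = ½·PQ·QR·sin Q ≈ 62449.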